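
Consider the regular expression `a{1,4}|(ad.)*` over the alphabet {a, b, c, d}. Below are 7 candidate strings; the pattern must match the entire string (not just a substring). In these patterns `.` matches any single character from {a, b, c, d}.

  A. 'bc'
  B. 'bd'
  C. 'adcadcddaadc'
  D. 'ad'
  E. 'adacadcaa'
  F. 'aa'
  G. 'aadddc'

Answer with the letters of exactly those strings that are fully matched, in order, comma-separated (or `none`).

A → no match
B → no match
C → no match
D → no match
E → no match
F → match
G → no match

F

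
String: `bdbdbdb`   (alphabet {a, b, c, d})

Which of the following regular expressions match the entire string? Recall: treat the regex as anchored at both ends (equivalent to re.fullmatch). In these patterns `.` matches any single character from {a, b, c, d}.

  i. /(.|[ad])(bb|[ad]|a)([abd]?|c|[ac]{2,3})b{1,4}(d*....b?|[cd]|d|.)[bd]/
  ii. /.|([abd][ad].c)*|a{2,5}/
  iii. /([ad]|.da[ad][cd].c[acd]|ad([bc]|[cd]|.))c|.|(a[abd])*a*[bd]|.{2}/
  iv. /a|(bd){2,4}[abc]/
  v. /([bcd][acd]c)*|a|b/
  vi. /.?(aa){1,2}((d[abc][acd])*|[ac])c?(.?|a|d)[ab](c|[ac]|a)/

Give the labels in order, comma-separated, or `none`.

i → no match
ii → no match
iii → no match
iv → match
v → no match
vi → no match

iv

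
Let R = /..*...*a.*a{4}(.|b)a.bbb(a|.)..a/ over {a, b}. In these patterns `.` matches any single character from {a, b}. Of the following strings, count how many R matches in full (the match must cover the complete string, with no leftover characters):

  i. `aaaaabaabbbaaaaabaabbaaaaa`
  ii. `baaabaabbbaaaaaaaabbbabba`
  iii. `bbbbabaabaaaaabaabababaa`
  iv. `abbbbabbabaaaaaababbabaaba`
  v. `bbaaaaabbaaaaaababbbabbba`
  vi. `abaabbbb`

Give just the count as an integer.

1

i → no match
ii → match
iii → no match
iv → no match
v → no match
vi. `abaabbbb` → no match — must end with `a`
Total matched: 1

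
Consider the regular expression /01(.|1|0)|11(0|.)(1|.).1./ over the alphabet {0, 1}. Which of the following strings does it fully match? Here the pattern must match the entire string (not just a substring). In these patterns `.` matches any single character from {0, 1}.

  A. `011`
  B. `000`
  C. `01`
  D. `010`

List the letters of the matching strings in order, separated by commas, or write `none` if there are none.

A, D

A → match
B → no match
C → no match
D → match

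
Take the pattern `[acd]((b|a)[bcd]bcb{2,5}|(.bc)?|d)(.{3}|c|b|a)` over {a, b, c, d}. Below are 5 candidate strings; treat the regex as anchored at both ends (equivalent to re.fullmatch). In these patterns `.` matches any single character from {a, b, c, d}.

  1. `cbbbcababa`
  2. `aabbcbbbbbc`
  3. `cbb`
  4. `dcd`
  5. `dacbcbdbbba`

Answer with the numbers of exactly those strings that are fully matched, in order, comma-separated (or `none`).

2

1 → no match
2 → match
3 → no match
4 → no match
5 → no match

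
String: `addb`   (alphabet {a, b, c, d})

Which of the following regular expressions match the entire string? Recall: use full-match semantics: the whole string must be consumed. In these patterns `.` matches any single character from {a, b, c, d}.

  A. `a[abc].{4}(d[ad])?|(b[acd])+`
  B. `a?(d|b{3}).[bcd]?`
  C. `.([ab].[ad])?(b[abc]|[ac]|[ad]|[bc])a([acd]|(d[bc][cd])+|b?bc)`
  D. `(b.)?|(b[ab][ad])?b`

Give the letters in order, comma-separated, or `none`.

B

A → no match
B → match
C → no match
D → no match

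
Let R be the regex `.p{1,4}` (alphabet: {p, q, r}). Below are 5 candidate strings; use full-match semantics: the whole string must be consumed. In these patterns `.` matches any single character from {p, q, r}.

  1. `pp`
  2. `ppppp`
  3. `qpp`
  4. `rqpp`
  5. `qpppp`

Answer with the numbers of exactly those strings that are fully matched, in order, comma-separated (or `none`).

1, 2, 3, 5

1 → match
2 → match
3 → match
4 → no match
5 → match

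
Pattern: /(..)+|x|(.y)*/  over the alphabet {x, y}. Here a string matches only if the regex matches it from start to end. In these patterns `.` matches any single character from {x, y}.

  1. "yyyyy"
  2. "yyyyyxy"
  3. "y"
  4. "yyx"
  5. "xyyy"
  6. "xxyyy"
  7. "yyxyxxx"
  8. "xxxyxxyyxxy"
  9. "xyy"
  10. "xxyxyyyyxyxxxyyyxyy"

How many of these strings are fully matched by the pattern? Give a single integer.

1. "yyyyy" → no match
2. "yyyyyxy" → no match
3. "y" → no match
4. "yyx" → no match
5. "xyyy" → match
6. "xxyyy" → no match
7. "yyxyxxx" → no match
8. "xxxyxxyyxxy" → no match
9. "xyy" → no match
10 → no match
Total matched: 1

1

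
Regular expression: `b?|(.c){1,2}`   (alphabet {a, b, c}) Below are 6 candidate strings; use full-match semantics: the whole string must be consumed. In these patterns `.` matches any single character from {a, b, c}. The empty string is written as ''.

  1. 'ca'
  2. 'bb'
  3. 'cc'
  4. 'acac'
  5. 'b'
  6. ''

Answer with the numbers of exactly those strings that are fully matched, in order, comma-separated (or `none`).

1 → no match
2 → no match
3 → match
4 → match
5 → match
6 → match

3, 4, 5, 6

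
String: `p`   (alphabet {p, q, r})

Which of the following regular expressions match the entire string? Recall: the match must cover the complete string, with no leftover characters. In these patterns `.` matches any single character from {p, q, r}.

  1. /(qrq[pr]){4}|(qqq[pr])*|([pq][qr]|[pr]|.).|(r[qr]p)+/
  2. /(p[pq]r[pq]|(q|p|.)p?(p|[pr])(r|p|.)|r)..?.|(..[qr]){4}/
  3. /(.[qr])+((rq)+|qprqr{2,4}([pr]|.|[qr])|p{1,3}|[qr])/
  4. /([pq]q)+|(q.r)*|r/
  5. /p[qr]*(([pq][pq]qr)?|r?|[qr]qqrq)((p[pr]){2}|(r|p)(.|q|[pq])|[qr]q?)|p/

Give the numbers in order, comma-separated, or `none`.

1 → no match
2 → no match
3 → no match
4 → no match
5 → match

5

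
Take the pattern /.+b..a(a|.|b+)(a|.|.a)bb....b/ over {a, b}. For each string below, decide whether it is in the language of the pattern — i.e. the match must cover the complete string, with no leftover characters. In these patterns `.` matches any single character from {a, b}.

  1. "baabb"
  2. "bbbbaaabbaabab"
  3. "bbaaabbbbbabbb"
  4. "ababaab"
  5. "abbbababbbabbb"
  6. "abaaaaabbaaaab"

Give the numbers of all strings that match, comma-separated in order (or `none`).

1 → no match
2 → match
3 → match
4 → no match
5 → match
6 → match

2, 3, 5, 6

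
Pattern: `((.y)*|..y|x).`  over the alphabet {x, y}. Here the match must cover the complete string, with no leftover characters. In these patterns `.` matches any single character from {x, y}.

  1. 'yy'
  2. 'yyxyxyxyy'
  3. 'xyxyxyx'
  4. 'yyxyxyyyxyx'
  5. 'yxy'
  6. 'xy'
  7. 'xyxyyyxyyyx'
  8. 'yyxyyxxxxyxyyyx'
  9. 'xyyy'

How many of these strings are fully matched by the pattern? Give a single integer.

6

1 → no match
2 → match
3 → match
4 → match
5 → no match
6 → match
7 → match
8 → no match
9 → match
Total matched: 6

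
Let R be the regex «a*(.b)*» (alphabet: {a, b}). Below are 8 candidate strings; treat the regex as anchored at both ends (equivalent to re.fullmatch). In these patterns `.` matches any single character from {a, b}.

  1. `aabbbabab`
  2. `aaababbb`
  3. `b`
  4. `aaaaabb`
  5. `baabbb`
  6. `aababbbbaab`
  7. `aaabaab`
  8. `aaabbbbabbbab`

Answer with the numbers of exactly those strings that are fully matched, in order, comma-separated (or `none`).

1 → match
2 → match
3 → no match
4 → match
5 → no match
6 → no match
7 → no match
8 → match

1, 2, 4, 8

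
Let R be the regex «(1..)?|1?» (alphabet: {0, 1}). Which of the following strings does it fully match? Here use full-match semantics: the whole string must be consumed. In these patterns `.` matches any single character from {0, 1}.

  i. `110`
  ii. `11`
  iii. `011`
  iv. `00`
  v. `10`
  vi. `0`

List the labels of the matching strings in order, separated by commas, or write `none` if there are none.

i

i → match
ii → no match
iii → no match
iv → no match
v → no match
vi → no match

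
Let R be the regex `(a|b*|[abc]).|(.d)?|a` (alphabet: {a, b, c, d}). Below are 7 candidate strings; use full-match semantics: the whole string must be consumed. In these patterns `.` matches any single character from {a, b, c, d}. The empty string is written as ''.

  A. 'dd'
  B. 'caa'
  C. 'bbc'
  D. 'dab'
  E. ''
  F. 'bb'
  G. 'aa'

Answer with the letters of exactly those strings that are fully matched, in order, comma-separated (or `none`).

A, C, E, F, G

A → match
B → no match
C → match
D → no match
E → match
F → match
G → match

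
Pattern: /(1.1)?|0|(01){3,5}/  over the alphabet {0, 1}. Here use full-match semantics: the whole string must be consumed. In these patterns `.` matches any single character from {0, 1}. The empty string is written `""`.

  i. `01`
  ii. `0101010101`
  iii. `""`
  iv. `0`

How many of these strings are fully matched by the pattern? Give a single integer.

i. `01` → no match
ii. `0101010101` → match
iii. `""` → match
iv. `0` → match
Total matched: 3

3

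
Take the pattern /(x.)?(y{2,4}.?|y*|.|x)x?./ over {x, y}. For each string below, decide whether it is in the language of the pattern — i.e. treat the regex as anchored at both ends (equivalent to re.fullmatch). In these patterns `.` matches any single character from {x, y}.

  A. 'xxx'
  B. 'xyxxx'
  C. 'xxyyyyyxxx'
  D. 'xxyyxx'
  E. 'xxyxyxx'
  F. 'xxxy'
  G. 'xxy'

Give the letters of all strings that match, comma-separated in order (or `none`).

A, B, D, F, G

A. 'xxx' → match
B. 'xyxxx' → match
C. 'xxyyyyyxxx' → no match
D. 'xxyyxx' → match
E. 'xxyxyxx' → no match
F. 'xxxy' → match
G. 'xxy' → match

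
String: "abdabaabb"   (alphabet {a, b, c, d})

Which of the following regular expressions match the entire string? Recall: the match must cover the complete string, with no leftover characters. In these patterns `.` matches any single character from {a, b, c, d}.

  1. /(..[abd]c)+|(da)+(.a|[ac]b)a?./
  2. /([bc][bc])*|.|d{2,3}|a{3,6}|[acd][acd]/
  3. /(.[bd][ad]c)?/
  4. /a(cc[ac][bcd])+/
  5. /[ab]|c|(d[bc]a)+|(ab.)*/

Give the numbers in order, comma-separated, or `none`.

5

1 → no match
2 → no match
3 → no match
4 → no match — must start with "acc"
5 → match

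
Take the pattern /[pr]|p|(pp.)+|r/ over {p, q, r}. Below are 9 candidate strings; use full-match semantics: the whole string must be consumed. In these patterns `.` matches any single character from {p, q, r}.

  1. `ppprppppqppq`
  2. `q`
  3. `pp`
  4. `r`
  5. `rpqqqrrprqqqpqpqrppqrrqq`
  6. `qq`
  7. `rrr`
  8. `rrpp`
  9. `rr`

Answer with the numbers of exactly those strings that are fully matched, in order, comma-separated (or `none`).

1. `ppprppppqppq` → no match
2. `q` → no match
3. `pp` → no match
4. `r` → match
5 → no match
6. `qq` → no match
7. `rrr` → no match
8. `rrpp` → no match
9. `rr` → no match

4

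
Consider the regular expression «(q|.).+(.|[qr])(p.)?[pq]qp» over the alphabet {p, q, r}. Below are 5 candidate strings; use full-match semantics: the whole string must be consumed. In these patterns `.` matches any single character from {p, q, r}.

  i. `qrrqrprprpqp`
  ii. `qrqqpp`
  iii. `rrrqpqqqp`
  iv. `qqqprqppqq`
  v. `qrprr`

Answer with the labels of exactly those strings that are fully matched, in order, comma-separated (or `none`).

i, iii

i → match
ii → no match — must end with `qp`
iii → match
iv → no match — must end with `qp`
v → no match — must end with `qp`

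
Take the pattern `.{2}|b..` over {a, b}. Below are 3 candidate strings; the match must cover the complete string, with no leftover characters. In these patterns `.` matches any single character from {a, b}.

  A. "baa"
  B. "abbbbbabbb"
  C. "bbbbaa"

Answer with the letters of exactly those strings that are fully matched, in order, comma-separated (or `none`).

A → match
B → no match
C → no match

A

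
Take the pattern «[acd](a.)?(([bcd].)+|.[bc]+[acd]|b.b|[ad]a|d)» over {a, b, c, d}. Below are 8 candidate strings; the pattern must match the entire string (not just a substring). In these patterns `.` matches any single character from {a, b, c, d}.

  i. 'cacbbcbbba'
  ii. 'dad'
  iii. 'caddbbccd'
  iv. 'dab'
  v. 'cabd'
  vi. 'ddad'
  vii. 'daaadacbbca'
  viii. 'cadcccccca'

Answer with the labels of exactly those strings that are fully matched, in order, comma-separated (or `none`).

i → match
ii → no match
iii → match
iv → no match
v → match
vi → no match
vii → no match
viii → match

i, iii, v, viii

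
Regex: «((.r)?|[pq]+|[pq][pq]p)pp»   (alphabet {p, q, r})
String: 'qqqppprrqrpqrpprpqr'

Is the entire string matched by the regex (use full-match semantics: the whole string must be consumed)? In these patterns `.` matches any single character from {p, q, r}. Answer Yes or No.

No

Every match must end with 'pp', but 'qqqppprrqrpqrpprpqr' does not.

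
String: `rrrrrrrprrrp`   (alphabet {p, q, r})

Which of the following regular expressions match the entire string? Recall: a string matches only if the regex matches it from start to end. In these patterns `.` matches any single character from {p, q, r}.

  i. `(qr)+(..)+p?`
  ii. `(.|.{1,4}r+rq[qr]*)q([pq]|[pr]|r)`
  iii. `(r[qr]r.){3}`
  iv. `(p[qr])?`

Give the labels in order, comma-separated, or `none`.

iii

i → no match — must start with `qr`
ii → no match
iii → match
iv → no match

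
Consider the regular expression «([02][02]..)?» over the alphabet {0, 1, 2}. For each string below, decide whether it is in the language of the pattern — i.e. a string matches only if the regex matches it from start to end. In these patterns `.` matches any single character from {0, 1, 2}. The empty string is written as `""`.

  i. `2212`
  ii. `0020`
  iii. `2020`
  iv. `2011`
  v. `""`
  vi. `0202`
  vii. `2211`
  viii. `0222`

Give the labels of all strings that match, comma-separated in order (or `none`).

i, ii, iii, iv, v, vi, vii, viii

i → match
ii → match
iii → match
iv → match
v → match
vi → match
vii → match
viii → match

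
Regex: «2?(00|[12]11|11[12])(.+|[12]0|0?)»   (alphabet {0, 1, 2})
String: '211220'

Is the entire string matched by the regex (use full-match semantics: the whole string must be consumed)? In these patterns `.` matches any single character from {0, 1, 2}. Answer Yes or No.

Yes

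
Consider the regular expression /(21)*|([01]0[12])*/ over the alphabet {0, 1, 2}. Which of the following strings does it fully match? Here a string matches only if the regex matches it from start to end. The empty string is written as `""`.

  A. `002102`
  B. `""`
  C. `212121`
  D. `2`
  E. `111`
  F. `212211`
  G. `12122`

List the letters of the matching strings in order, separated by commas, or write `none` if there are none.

A, B, C

A → match
B → match
C → match
D → no match
E → no match
F → no match
G → no match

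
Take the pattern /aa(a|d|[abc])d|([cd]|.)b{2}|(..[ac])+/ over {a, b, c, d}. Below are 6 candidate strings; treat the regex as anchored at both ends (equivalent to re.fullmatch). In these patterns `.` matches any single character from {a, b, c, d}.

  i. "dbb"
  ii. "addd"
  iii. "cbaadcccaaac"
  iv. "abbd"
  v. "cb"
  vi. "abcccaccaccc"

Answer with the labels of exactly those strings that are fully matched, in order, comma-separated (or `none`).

i, iii, vi

i → match
ii → no match
iii → match
iv → no match
v → no match
vi → match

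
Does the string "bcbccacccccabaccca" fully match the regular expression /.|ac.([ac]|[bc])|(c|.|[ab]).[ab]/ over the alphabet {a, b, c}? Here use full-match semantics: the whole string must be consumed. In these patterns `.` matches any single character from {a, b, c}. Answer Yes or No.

No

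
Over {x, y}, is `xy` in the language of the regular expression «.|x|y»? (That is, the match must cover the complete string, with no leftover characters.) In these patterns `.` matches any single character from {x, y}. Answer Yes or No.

No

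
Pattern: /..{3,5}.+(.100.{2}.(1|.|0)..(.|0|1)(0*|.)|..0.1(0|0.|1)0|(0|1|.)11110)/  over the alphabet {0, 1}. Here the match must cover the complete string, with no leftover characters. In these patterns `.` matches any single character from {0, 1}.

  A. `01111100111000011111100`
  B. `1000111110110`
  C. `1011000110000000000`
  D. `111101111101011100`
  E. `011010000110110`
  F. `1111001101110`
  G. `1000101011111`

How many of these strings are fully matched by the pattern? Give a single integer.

A → no match
B → no match
C → match
D → no match
E → no match
F → match
G → no match
Total matched: 2

2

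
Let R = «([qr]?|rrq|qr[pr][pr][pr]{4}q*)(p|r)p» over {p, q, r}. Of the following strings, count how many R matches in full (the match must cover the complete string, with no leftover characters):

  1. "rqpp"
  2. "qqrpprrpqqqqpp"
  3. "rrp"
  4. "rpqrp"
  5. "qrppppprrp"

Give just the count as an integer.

2

1 → no match
2 → no match
3 → match
4 → no match
5 → match
Total matched: 2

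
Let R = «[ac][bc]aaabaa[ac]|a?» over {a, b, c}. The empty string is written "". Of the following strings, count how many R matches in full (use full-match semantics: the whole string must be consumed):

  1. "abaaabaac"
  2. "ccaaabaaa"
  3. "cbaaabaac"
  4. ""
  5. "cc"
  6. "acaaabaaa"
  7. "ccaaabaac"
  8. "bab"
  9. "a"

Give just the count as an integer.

1. "abaaabaac" → match
2. "ccaaabaaa" → match
3. "cbaaabaac" → match
4. "" → match
5. "cc" → no match
6. "acaaabaaa" → match
7. "ccaaabaac" → match
8. "bab" → no match
9. "a" → match
Total matched: 7

7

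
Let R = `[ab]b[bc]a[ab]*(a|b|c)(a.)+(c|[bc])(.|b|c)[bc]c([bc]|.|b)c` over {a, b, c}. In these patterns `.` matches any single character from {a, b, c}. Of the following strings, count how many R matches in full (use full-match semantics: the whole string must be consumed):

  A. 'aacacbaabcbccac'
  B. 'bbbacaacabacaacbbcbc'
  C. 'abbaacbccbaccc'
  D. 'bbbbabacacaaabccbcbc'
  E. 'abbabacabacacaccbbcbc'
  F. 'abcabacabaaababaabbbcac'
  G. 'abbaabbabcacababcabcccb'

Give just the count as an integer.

A → no match
B → no match
C → no match
D → no match
E → match
F → match
G → no match — must end with 'c'
Total matched: 2

2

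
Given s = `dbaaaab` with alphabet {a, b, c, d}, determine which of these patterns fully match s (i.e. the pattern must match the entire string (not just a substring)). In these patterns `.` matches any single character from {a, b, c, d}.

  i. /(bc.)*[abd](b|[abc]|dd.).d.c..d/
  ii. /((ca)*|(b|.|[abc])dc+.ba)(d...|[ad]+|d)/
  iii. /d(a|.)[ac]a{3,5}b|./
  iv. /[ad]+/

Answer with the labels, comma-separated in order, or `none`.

iii

i → no match — must end with `d`
ii → no match
iii → match
iv → no match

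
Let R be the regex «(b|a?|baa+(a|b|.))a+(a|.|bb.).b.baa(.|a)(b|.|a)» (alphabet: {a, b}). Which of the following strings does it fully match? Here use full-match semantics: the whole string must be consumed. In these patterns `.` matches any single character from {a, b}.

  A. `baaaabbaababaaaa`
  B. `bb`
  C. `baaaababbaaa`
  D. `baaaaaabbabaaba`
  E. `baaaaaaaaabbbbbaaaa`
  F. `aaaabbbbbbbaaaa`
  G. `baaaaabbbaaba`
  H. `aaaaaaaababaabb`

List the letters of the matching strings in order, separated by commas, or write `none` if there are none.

A → match
B. `bb` → no match
C. `baaaababbaaa` → no match
D → match
E → match
F → match
G → match
H → match

A, D, E, F, G, H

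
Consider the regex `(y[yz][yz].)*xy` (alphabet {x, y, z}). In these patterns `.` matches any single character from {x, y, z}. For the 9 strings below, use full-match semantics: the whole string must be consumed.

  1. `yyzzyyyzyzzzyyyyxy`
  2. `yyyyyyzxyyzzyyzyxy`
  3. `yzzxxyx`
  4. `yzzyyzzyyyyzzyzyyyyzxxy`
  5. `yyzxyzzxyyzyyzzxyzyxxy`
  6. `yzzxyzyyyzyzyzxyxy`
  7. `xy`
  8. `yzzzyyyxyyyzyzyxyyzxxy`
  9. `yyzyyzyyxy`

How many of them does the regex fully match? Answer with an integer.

6

1 → match
2 → match
3 → no match — must end with `xy`
4 → no match
5 → match
6 → no match
7 → match
8 → match
9 → match
Total matched: 6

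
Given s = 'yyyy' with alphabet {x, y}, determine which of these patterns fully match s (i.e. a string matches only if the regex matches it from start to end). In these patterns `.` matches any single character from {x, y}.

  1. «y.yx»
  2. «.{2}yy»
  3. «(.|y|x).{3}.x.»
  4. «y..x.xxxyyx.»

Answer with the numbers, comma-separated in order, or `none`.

1 → no match — must end with 'yx'
2 → match
3 → no match
4 → no match

2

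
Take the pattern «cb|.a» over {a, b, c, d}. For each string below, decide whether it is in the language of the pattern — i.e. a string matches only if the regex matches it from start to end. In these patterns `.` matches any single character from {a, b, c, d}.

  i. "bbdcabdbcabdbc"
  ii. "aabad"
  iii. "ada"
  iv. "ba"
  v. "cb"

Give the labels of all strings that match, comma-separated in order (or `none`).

i → no match
ii. "aabad" → no match
iii. "ada" → no match
iv. "ba" → match
v. "cb" → match

iv, v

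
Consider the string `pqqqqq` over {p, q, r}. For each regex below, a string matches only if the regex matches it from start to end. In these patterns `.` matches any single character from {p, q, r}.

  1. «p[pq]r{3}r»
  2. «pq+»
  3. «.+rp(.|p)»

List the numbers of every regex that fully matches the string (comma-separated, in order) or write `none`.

2

1 → no match — must end with `rr`
2 → match
3 → no match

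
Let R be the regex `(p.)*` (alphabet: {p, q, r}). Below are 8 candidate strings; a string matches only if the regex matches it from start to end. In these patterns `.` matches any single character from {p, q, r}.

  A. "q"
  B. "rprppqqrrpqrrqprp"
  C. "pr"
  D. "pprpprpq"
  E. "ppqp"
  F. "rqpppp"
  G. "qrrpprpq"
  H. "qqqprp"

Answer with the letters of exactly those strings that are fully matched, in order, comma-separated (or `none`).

A → no match
B → no match
C → match
D → no match
E → no match
F → no match
G → no match
H → no match

C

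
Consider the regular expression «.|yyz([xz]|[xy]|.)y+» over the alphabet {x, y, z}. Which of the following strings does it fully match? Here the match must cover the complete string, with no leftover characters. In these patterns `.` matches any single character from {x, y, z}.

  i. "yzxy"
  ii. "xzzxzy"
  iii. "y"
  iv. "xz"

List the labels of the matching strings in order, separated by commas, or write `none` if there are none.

iii

i. "yzxy" → no match
ii. "xzzxzy" → no match
iii. "y" → match
iv. "xz" → no match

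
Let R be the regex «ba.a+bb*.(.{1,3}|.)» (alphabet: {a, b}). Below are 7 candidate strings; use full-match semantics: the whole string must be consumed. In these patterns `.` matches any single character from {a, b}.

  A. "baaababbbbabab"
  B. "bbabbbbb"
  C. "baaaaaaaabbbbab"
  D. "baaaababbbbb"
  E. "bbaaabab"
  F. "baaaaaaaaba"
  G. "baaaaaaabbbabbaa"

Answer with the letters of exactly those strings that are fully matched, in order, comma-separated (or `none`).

C

A → no match
B → no match — must start with "ba"
C → match
D → no match
E → no match — must start with "ba"
F → no match
G → no match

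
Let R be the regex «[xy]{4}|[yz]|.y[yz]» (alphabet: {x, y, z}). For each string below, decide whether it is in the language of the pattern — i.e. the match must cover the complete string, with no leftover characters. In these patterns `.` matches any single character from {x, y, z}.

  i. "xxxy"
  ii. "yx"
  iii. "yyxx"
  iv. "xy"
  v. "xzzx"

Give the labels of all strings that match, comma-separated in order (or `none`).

i, iii

i → match
ii → no match
iii → match
iv → no match
v → no match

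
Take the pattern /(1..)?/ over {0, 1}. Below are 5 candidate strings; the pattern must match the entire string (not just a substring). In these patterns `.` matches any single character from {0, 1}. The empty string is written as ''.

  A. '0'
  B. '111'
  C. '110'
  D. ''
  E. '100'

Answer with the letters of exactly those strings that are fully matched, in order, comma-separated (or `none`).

B, C, D, E

A → no match
B → match
C → match
D → match
E → match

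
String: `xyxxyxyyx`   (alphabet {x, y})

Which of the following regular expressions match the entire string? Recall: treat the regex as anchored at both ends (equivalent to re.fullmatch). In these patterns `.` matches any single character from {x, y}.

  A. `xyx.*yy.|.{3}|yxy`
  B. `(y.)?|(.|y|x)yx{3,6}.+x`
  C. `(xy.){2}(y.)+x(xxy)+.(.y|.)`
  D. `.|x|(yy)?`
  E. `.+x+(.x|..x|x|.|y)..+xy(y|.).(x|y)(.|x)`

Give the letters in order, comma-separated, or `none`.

A

A → match
B → no match
C → no match
D → no match
E → no match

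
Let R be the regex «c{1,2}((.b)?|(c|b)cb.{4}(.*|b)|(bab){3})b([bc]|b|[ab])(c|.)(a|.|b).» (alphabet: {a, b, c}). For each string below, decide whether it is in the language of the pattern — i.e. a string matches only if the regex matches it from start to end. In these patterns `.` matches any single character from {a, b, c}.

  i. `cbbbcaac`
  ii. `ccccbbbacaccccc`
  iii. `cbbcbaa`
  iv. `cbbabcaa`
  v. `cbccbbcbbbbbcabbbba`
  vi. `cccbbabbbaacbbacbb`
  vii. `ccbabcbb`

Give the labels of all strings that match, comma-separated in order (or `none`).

i, vi

i. `cbbbcaac` → match
ii → no match
iii. `cbbcbaa` → no match
iv. `cbbabcaa` → no match
v → no match
vi → match
vii. `ccbabcbb` → no match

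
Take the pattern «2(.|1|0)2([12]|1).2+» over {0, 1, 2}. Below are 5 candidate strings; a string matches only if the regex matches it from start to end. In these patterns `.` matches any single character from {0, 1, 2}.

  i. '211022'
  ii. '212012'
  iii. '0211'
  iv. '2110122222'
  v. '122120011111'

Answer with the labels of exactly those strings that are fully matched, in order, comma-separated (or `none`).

none

i → no match
ii → no match
iii → no match — must start with '2'
iv → no match
v → no match — must start with '2'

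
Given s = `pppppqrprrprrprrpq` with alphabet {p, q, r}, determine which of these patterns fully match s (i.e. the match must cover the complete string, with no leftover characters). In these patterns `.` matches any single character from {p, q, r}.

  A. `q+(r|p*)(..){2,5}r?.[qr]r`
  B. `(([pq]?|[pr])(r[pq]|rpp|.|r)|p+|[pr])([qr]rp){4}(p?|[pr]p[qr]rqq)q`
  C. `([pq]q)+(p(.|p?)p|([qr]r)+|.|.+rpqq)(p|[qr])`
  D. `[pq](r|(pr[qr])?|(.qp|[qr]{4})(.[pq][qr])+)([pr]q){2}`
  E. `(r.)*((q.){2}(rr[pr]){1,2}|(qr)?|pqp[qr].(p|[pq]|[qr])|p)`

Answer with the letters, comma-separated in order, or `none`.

A → no match — must start with `q`
B → match
C → no match
D → no match
E → no match

B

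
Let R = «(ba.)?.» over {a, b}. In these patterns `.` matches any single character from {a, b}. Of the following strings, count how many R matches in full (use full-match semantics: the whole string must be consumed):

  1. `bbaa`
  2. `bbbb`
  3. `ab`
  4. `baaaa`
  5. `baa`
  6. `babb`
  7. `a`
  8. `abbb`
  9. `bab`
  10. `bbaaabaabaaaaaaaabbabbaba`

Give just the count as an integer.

1 → no match
2 → no match
3 → no match
4 → no match
5 → no match
6 → match
7 → match
8 → no match
9 → no match
10 → no match
Total matched: 2

2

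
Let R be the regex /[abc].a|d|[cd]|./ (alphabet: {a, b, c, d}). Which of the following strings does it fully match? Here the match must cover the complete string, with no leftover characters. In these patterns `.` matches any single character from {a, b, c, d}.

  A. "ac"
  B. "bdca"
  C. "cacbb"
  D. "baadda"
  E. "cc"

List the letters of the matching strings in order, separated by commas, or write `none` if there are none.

A → no match
B → no match
C → no match
D → no match
E → no match

none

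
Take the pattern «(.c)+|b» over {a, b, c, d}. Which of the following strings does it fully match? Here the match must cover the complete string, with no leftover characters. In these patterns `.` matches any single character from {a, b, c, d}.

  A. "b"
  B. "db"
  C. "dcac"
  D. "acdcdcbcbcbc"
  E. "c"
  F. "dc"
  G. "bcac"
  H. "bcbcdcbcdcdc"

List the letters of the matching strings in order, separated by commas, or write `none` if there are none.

A → match
B → no match
C → match
D → match
E → no match
F → match
G → match
H → match

A, C, D, F, G, H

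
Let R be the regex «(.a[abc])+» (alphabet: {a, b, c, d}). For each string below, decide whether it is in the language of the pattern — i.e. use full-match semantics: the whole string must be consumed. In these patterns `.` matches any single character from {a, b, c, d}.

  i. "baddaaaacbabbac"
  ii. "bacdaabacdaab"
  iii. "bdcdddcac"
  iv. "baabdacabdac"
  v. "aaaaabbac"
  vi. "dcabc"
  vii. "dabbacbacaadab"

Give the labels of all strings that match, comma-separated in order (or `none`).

v

i → no match
ii → no match
iii → no match
iv → no match
v → match
vi → no match
vii → no match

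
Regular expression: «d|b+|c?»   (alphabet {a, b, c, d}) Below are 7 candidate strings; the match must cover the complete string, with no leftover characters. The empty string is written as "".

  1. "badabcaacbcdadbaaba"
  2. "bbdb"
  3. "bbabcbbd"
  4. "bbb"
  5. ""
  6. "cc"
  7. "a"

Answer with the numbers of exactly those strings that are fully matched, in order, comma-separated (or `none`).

4, 5

1 → no match
2. "bbdb" → no match
3. "bbabcbbd" → no match
4. "bbb" → match
5. "" → match
6. "cc" → no match
7. "a" → no match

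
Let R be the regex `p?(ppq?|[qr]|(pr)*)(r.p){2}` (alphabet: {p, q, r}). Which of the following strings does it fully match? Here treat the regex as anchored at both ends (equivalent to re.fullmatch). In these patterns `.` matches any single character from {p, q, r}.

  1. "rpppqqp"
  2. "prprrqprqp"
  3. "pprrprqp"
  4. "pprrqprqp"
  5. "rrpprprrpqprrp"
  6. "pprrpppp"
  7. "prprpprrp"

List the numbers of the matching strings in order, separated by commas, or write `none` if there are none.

2, 3, 4

1 → no match
2 → match
3 → match
4 → match
5 → no match
6 → no match
7 → no match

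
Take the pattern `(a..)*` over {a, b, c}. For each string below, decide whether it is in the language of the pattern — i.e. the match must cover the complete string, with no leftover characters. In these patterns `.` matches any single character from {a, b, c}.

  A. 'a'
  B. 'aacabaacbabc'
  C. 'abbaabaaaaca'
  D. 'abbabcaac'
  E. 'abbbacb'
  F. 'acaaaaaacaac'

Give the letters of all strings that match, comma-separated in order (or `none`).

B, C, D, F

A → no match
B → match
C → match
D → match
E → no match
F → match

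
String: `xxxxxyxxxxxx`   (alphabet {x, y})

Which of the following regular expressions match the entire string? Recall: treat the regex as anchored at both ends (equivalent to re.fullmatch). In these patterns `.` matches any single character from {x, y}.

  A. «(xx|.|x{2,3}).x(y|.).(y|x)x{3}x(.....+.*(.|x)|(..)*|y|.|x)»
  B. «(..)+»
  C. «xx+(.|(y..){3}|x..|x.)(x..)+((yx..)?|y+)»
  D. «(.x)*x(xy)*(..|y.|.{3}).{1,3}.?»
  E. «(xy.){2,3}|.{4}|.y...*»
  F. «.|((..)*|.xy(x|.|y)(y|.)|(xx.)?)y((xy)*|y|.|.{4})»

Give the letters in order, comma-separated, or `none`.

A → match
B → match
C → match
D → match
E → no match
F → no match

A, B, C, D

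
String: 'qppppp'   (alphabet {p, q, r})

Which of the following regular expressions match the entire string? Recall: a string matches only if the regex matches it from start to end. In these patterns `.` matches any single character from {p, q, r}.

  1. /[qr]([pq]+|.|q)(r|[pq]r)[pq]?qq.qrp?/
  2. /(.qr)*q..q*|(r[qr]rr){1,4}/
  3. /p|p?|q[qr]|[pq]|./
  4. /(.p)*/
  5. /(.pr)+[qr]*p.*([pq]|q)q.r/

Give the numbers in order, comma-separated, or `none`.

1 → no match
2 → no match
3 → no match
4 → match
5 → no match — must end with 'r'

4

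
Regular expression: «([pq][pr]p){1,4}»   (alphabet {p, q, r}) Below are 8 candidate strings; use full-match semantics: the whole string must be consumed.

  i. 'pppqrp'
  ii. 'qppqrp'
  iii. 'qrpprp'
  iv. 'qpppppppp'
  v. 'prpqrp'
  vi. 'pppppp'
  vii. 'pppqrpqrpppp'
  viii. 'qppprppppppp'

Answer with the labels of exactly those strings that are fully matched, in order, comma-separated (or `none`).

i, ii, iii, iv, v, vi, vii, viii

i → match
ii → match
iii → match
iv → match
v → match
vi → match
vii → match
viii → match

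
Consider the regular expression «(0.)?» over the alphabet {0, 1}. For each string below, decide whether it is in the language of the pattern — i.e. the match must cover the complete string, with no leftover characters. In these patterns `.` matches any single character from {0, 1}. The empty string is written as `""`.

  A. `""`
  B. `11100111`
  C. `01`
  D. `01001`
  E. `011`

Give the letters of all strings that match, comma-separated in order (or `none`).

A → match
B → no match
C → match
D → no match
E → no match

A, C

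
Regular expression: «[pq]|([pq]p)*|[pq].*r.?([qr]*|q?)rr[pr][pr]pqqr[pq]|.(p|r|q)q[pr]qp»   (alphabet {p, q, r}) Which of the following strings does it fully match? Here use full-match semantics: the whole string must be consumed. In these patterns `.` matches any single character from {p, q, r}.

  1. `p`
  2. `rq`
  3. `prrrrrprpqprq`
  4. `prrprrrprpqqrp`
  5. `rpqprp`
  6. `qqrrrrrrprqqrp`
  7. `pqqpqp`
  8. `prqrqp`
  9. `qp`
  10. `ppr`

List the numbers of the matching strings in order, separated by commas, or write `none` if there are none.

1, 4, 7, 8, 9

1 → match
2 → no match
3 → no match
4 → match
5 → no match
6 → no match
7 → match
8 → match
9 → match
10 → no match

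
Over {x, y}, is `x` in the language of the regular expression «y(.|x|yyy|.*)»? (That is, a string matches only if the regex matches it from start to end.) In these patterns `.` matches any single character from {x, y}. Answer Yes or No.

No

Every match must start with `y`, but `x` does not.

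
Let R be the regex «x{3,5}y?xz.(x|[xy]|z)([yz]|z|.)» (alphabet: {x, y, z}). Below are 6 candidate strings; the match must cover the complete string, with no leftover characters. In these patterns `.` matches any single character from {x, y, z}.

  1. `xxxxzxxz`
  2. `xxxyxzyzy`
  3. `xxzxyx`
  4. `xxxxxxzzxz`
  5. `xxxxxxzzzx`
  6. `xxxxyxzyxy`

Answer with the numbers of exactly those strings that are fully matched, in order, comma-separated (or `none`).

1 → match
2 → match
3 → no match
4 → match
5 → match
6 → match

1, 2, 4, 5, 6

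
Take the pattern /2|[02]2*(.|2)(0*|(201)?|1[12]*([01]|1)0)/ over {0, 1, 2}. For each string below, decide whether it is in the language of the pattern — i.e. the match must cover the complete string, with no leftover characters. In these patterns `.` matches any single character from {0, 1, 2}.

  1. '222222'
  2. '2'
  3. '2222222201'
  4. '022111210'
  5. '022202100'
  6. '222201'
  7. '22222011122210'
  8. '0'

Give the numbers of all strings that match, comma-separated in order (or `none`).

1 → match
2 → match
3 → match
4 → match
5 → no match
6 → match
7 → match
8 → no match

1, 2, 3, 4, 6, 7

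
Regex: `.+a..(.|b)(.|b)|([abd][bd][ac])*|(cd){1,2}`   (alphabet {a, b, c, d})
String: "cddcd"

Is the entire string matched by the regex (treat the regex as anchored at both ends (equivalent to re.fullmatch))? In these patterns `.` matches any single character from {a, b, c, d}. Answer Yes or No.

No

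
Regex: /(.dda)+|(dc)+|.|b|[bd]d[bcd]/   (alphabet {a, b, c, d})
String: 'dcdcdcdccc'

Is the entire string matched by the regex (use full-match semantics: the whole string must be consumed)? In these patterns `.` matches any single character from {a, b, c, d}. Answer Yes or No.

No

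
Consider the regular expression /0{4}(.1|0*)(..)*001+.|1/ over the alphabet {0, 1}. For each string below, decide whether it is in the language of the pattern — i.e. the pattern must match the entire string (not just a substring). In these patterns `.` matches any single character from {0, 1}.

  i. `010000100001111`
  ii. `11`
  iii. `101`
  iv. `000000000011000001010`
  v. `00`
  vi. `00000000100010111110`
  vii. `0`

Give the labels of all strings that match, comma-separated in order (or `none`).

i → no match
ii. `11` → no match
iii. `101` → no match
iv → no match
v. `00` → no match
vi → no match
vii. `0` → no match

none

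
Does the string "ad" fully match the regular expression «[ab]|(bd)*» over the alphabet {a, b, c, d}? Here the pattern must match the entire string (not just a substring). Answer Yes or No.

No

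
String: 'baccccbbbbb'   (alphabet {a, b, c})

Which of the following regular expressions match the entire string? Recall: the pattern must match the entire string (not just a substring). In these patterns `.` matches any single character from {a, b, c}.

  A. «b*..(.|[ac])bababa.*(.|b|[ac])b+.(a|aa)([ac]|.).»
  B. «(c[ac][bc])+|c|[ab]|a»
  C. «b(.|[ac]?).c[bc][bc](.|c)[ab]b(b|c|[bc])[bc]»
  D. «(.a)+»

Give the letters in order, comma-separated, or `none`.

A → no match
B → no match
C → match
D → no match — must end with 'a'

C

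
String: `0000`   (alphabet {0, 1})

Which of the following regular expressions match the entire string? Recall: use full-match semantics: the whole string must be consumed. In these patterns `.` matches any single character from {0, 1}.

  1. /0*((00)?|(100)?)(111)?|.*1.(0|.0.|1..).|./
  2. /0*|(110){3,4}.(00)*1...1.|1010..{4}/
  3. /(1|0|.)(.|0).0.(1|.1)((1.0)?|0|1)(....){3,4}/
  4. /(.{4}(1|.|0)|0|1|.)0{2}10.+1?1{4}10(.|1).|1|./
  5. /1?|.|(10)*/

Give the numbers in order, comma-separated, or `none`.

1 → match
2 → match
3 → no match
4 → no match
5 → no match

1, 2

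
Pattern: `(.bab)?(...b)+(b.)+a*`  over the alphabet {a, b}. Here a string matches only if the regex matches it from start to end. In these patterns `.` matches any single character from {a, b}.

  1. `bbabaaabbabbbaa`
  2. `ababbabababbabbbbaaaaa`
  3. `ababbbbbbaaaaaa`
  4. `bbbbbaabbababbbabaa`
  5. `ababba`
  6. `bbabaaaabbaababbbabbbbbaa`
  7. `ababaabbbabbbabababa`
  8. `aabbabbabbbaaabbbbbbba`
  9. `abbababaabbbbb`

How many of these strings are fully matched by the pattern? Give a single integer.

5

1 → match
2 → no match
3 → match
4 → match
5 → match
6 → no match
7 → match
8 → no match
9 → no match
Total matched: 5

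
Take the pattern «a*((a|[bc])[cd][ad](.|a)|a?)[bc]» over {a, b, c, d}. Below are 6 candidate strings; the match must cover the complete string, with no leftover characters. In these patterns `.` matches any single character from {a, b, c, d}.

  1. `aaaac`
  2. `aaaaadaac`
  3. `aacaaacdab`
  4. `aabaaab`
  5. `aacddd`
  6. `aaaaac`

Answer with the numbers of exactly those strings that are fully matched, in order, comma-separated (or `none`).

1. `aaaac` → match
2. `aaaaadaac` → match
3. `aacaaacdab` → no match
4. `aabaaab` → no match
5. `aacddd` → no match
6. `aaaaac` → match

1, 2, 6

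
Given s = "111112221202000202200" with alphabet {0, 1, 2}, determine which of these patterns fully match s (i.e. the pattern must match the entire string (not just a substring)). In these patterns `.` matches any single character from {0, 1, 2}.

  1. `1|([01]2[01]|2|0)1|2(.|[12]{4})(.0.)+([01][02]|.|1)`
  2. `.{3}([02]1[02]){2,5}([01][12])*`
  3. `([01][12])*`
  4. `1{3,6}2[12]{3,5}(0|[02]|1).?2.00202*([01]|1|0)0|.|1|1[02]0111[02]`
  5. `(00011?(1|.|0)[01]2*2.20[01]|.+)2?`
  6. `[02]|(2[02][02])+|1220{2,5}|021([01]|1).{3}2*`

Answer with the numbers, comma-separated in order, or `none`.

4, 5

1 → no match
2 → no match
3 → no match
4 → match
5 → match
6 → no match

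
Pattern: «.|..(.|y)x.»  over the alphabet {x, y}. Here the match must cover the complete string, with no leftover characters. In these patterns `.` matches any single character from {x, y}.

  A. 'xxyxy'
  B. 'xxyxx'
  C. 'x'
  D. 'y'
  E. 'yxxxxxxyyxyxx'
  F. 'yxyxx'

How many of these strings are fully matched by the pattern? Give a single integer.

5

A. 'xxyxy' → match
B. 'xxyxx' → match
C. 'x' → match
D. 'y' → match
E → no match
F. 'yxyxx' → match
Total matched: 5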